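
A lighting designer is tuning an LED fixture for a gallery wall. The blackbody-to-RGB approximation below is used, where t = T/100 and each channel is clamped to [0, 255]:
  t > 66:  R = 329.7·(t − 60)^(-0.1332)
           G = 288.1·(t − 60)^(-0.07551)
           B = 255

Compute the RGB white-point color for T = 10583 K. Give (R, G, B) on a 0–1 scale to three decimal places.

t = 10583/100 = 105.83; the t > 66 branch applies.
R = 329.7·(105.83 − 60)^(-0.1332) = 329.7·45.83^(-0.1332) = 329.7·0.60081 = 198.086.
G = 288.1·(105.83 − 60)^(-0.07551) = 288.1·45.83^(-0.07551) = 288.1·0.74915 = 215.829.
B = 255 by definition for t > 66.
Dividing each by 255: (0.7768, 0.8464, 1.0000) → (0.777, 0.846, 1.000).

(0.777, 0.846, 1.000)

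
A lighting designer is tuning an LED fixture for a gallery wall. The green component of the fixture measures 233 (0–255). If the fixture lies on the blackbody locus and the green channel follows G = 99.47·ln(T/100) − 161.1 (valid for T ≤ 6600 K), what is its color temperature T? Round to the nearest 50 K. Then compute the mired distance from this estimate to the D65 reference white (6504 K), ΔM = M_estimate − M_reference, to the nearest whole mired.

+37 mireds

ln t = (233 + 161.1) / 99.47 = 3.9620.
t = e^3.9620 = 52.562.
T = 100·t = 5256 K → 5250 K to the nearest 50 K.
M_estimate = 10⁶/5250 = 190.48; M_reference = 10⁶/6504 = 153.75.
ΔM = 190.48 − 153.75 = 36.72 → +37 mireds.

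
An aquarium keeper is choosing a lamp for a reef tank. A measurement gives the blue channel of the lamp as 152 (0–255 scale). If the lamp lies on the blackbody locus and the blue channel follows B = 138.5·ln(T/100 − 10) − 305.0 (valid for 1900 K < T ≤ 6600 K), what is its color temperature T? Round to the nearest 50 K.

ln(t − 10) = (152 + 305.0) / 138.5 = 3.2996.
t − 10 = e^3.2996 = 27.103, so t = 37.103.
T = 100·t = 3710 K → 3700 K to the nearest 50 K.

3700 K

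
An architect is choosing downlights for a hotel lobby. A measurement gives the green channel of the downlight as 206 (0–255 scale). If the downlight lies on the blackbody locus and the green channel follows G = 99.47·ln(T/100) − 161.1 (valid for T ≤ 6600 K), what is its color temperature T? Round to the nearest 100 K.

ln t = (206 + 161.1) / 99.47 = 3.6906.
t = e^3.6906 = 40.067.
T = 100·t = 4007 K → 4000 K to the nearest 100 K.

4000 K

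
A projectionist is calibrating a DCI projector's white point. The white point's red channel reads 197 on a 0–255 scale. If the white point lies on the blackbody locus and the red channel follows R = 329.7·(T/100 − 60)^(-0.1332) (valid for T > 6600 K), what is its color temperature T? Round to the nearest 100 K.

10800 K

(t − 60)^(-0.1332) = 197/329.7 = 0.59751.
t − 60 = 0.59751^(1/-0.1332) = 0.59751^(-7.508) = 47.761, so t = 107.761.
T = 100·t = 10776 K → 10800 K to the nearest 100 K.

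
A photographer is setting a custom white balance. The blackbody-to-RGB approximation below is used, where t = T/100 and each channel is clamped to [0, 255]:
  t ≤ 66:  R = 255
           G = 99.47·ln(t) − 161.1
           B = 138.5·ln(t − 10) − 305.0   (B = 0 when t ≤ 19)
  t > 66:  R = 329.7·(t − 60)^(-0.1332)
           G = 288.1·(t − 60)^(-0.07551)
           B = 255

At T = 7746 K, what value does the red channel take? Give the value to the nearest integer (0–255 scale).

t = 7746/100 = 77.46; the t > 66 branch applies.
R = 329.7·(77.46 − 60)^(-0.1332) = 329.7·17.46^(-0.1332) = 329.7·0.68322 = 225.257.
Rounded: 225.

225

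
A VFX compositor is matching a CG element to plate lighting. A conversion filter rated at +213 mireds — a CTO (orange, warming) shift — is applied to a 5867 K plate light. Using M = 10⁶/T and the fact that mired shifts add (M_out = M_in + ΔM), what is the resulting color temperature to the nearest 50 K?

2600 K

M_in = 10⁶/5867 = 170.44 mireds.
M_out = 170.44 + (+213) = 383.44 mireds.
T_out = 10⁶/383.44 = 2607.9 K → 2600 K.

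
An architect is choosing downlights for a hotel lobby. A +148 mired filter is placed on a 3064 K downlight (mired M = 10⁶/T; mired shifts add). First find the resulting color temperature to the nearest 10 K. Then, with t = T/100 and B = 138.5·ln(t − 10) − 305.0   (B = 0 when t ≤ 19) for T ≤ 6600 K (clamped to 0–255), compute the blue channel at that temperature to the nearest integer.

28

M_in = 10⁶/3064 = 326.37; M_out = 326.37 + (+148) = 474.37.
T_out = 10⁶/474.37 = 2108.1 K → 2110 K; t = 21.1.
B = 138.5·ln(21.1 − 10) − 305.0 = 138.5·ln 11.1 − 305.0 = 138.5·2.4069 − 305.0 = 28.362.
Rounded: 28.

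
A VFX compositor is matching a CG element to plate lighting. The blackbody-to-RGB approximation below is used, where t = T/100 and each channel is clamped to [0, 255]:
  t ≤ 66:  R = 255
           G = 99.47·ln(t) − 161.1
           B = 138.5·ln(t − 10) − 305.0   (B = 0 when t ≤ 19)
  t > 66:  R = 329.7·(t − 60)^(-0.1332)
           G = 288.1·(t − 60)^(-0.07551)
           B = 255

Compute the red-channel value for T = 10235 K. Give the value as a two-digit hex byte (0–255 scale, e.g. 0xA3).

t = 10235/100 = 102.35; the t > 66 branch applies.
R = 329.7·(102.35 − 60)^(-0.1332) = 329.7·42.35^(-0.1332) = 329.7·0.60716 = 200.181.
Rounded: 200; in hex, 0xC8.

0xC8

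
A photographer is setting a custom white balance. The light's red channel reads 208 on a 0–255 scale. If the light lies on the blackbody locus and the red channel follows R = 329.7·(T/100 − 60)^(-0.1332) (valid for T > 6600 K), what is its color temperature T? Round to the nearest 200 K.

9200 K

(t − 60)^(-0.1332) = 208/329.7 = 0.63088.
t − 60 = 0.63088^(1/-0.1332) = 0.63088^(-7.508) = 31.763, so t = 91.763.
T = 100·t = 9176 K → 9200 K to the nearest 200 K.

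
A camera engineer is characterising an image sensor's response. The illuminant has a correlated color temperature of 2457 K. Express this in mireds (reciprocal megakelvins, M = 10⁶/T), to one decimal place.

407.0 mireds

M = 10⁶ / 2457 = 407.000 → 407.0 mireds.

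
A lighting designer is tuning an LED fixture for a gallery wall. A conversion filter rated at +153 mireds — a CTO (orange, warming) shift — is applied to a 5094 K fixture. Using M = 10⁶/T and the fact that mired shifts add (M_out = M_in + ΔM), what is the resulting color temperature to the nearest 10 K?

M_in = 10⁶/5094 = 196.31 mireds.
M_out = 196.31 + (+153) = 349.31 mireds.
T_out = 10⁶/349.31 = 2862.8 K → 2860 K.

2860 K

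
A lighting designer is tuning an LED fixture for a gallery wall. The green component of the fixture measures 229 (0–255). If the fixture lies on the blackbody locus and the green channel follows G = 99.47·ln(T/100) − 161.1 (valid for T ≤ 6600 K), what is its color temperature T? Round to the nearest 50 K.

ln t = (229 + 161.1) / 99.47 = 3.9218.
t = e^3.9218 = 50.491.
T = 100·t = 5049 K → 5050 K to the nearest 50 K.

5050 K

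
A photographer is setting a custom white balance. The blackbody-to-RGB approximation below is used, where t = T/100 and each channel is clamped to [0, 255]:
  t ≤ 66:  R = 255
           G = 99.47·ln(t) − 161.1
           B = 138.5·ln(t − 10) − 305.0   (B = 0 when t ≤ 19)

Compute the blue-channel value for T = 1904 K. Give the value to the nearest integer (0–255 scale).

t = 1904/100 = 19.04; the t ≤ 66 branch applies.
B = 138.5·ln(19.04 − 10) − 305.0 = 138.5·ln 9.04 − 305.0 = 138.5·2.2017 − 305.0 = -0.070 → clamped to 0.
Rounded: 0.

0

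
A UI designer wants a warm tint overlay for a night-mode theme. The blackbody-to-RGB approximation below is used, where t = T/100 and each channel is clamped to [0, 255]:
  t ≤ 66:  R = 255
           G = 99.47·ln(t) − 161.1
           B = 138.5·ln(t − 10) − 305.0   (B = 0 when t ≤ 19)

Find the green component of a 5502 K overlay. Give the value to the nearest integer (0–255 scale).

t = 5502/100 = 55.02; the t ≤ 66 branch applies.
G = 99.47·ln 55.02 − 161.1 = 99.47·4.0077 − 161.1 = 237.546.
Rounded: 238.

238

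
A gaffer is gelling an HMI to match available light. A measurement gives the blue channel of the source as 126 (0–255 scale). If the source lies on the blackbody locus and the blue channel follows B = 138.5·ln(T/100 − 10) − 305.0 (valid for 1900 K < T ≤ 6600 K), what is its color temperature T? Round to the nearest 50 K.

3250 K

ln(t − 10) = (126 + 305.0) / 138.5 = 3.1119.
t − 10 = e^3.1119 = 22.464, so t = 32.464.
T = 100·t = 3246 K → 3250 K to the nearest 50 K.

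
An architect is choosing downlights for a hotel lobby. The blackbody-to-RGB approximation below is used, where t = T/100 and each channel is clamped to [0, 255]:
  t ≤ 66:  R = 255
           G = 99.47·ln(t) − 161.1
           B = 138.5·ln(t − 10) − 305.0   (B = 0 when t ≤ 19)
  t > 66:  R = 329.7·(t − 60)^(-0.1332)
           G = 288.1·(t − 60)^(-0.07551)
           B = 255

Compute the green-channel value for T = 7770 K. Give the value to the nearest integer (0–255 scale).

t = 7770/100 = 77.7; the t > 66 branch applies.
G = 288.1·(77.7 − 60)^(-0.07551) = 288.1·17.7^(-0.07551) = 288.1·0.80494 = 231.904.
Rounded: 232.

232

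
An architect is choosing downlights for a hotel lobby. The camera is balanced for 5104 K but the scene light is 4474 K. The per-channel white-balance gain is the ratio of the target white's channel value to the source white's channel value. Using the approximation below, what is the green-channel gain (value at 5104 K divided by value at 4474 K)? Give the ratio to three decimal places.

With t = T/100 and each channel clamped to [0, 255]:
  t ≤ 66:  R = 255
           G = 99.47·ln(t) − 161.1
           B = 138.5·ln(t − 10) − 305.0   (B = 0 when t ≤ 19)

1.060

At 4474 K (t = 44.74):
  G = 99.47·ln 44.74 − 161.1 = 99.47·3.8009 − 161.1 = 216.972.
At 5104 K (t = 51.04):
  G = 99.47·ln 51.04 − 161.1 = 99.47·3.9326 − 161.1 = 230.077.
Gain = 230.077 / 216.972 = 1.0604 → 1.060.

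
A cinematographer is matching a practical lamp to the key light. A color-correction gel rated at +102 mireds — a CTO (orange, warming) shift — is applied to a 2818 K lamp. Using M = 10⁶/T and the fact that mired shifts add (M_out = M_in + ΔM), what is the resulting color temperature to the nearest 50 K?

2200 K

M_in = 10⁶/2818 = 354.86 mireds.
M_out = 354.86 + (+102) = 456.86 mireds.
T_out = 10⁶/456.86 = 2188.8 K → 2200 K.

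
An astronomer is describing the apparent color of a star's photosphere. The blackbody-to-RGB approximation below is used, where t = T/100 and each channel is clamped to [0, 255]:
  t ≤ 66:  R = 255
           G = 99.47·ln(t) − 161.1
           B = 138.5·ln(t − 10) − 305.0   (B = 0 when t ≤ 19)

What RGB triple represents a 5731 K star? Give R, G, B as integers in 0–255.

R=255, G=242, B=229

t = 5731/100 = 57.31; the t ≤ 66 branch applies.
R = 255 by definition for t ≤ 66.
G = 99.47·ln 57.31 − 161.1 = 99.47·4.0485 − 161.1 = 241.602.
B = 138.5·ln(57.31 − 10) − 305.0 = 138.5·ln 47.31 − 305.0 = 138.5·3.8567 − 305.0 = 229.156.
Rounded: (255, 242, 229).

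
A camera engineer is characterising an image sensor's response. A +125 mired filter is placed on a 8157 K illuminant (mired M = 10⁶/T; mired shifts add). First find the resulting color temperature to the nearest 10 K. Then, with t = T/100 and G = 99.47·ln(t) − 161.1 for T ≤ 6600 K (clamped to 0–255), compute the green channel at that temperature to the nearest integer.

207

M_in = 10⁶/8157 = 122.59; M_out = 122.59 + (+125) = 247.59.
T_out = 10⁶/247.59 = 4038.9 K → 4040 K; t = 40.4.
G = 99.47·ln 40.4 − 161.1 = 99.47·3.6988 − 161.1 = 206.823.
Rounded: 207.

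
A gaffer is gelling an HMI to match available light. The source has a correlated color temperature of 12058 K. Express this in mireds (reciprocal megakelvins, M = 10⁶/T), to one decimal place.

82.9 mireds

M = 10⁶ / 12058 = 82.932 → 82.9 mireds.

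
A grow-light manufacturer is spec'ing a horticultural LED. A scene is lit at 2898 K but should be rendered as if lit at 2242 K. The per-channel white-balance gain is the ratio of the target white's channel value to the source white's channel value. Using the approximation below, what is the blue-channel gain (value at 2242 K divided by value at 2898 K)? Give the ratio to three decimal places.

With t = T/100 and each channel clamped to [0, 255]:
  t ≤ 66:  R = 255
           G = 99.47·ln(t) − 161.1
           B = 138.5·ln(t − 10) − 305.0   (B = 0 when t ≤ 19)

0.428

At 2898 K (t = 28.98):
  B = 138.5·ln(28.98 − 10) − 305.0 = 138.5·ln 18.98 − 305.0 = 138.5·2.9434 − 305.0 = 102.659.
At 2242 K (t = 22.42):
  B = 138.5·ln(22.42 − 10) − 305.0 = 138.5·ln 12.42 − 305.0 = 138.5·2.5193 − 305.0 = 43.924.
Gain = 43.924 / 102.659 = 0.4279 → 0.428.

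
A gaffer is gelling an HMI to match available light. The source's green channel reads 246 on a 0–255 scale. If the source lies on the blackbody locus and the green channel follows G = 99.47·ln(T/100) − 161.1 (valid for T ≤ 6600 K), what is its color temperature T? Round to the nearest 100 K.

ln t = (246 + 161.1) / 99.47 = 4.0927.
t = e^4.0927 = 59.901.
T = 100·t = 5990 K → 6000 K to the nearest 100 K.

6000 K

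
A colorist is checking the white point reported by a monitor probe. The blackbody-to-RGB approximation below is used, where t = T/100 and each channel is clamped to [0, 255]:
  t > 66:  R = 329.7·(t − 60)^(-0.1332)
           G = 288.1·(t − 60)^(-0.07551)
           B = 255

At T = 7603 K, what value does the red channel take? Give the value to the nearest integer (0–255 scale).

228

t = 7603/100 = 76.03; the t > 66 branch applies.
R = 329.7·(76.03 − 60)^(-0.1332) = 329.7·16.03^(-0.1332) = 329.7·0.69104 = 227.836.
Rounded: 228.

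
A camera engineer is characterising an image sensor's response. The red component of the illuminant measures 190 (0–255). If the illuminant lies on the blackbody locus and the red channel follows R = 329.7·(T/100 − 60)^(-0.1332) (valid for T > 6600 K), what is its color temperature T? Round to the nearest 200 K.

12200 K

(t − 60)^(-0.1332) = 190/329.7 = 0.57628.
t − 60 = 0.57628^(1/-0.1332) = 0.57628^(-7.508) = 62.667, so t = 122.667.
T = 100·t = 12267 K → 12200 K to the nearest 200 K.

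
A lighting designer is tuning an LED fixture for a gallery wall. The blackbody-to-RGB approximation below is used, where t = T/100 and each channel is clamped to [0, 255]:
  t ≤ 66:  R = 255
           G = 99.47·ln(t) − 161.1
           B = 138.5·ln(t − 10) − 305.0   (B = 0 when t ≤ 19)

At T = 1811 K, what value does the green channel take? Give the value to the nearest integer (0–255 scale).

127

t = 1811/100 = 18.11; the t ≤ 66 branch applies.
G = 99.47·ln 18.11 − 161.1 = 99.47·2.8965 − 161.1 = 127.011.
Rounded: 127.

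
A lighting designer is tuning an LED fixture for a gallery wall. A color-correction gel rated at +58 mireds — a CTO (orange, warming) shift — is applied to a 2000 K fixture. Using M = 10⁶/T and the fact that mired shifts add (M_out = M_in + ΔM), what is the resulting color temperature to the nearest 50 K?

M_in = 10⁶/2000 = 500.00 mireds.
M_out = 500.00 + (+58) = 558.00 mireds.
T_out = 10⁶/558.00 = 1792.1 K → 1800 K.

1800 K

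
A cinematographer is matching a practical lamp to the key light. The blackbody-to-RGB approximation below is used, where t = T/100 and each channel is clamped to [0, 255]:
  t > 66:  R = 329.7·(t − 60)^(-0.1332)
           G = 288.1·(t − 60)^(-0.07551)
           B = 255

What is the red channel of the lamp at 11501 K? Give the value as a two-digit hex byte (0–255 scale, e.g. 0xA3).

0xC1

t = 11501/100 = 115.01; the t > 66 branch applies.
R = 329.7·(115.01 − 60)^(-0.1332) = 329.7·55.01^(-0.1332) = 329.7·0.58637 = 193.327.
Rounded: 193; in hex, 0xC1.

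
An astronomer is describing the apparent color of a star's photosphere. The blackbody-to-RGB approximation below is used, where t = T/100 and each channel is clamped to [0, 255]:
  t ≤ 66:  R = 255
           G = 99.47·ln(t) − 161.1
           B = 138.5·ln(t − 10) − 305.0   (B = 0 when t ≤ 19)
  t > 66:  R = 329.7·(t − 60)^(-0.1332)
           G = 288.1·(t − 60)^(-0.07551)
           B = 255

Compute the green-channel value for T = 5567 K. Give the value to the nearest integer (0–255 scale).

t = 5567/100 = 55.67; the t ≤ 66 branch applies.
G = 99.47·ln 55.67 − 161.1 = 99.47·4.0194 − 161.1 = 238.714.
Rounded: 239.

239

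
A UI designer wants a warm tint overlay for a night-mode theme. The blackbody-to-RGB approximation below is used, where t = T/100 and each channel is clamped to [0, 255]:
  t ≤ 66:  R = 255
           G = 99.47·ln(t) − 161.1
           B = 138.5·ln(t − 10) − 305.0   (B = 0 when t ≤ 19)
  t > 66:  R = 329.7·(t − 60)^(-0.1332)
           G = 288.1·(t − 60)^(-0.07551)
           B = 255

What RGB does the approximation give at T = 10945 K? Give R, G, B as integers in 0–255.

R=196, G=215, B=255

t = 10945/100 = 109.45; the t > 66 branch applies.
R = 329.7·(109.45 − 60)^(-0.1332) = 329.7·49.45^(-0.1332) = 329.7·0.59475 = 196.090.
G = 288.1·(109.45 − 60)^(-0.07551) = 288.1·49.45^(-0.07551) = 288.1·0.74486 = 214.594.
B = 255 by definition for t > 66.
Rounded: (196, 215, 255).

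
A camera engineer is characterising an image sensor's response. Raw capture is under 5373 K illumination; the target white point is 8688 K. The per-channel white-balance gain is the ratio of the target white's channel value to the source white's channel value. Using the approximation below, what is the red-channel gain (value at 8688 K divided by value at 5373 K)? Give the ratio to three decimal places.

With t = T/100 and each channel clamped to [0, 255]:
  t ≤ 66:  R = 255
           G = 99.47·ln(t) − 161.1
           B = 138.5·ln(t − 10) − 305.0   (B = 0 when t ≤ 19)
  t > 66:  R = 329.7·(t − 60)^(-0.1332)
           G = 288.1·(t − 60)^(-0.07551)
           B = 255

At 5373 K (t = 53.73):
  R = 255 by definition for t ≤ 66.
At 8688 K (t = 86.88):
  R = 329.7·(86.88 − 60)^(-0.1332) = 329.7·26.88^(-0.1332) = 329.7·0.64506 = 212.676.
Gain = 212.676 / 255.000 = 0.8340 → 0.834.

0.834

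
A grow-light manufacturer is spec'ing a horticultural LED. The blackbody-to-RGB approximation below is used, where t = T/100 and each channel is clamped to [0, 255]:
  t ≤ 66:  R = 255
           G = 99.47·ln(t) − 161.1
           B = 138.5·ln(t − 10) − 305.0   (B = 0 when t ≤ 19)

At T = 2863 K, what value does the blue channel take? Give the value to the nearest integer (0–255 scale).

t = 2863/100 = 28.63; the t ≤ 66 branch applies.
B = 138.5·ln(28.63 − 10) − 305.0 = 138.5·ln 18.63 − 305.0 = 138.5·2.9248 − 305.0 = 100.081.
Rounded: 100.

100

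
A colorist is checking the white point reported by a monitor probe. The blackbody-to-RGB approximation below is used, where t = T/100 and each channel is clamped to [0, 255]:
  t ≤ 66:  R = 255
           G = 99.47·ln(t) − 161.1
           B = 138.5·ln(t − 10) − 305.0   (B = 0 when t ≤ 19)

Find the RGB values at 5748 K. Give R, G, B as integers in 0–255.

t = 5748/100 = 57.48; the t ≤ 66 branch applies.
R = 255 by definition for t ≤ 66.
G = 99.47·ln 57.48 − 161.1 = 99.47·4.0514 − 161.1 = 241.896.
B = 138.5·ln(57.48 − 10) − 305.0 = 138.5·ln 47.48 − 305.0 = 138.5·3.8603 − 305.0 = 229.653.
Rounded: (255, 242, 230).

R=255, G=242, B=230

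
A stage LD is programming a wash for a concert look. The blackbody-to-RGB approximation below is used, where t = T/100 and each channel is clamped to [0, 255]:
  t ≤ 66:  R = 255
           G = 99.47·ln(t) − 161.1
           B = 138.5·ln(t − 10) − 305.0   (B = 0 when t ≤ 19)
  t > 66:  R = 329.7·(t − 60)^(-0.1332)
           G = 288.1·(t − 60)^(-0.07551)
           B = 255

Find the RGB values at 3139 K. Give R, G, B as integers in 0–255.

R=255, G=182, B=119

t = 3139/100 = 31.39; the t ≤ 66 branch applies.
R = 255 by definition for t ≤ 66.
G = 99.47·ln 31.39 − 161.1 = 99.47·3.4465 − 161.1 = 181.722.
B = 138.5·ln(31.39 − 10) − 305.0 = 138.5·ln 21.39 − 305.0 = 138.5·3.0629 − 305.0 = 119.215.
Rounded: (255, 182, 119).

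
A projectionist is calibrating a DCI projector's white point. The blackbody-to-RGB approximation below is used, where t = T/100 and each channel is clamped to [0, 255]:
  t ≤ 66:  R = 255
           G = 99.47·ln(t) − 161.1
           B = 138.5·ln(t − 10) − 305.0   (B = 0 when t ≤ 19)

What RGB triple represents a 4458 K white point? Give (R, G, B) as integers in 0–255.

t = 4458/100 = 44.58; the t ≤ 66 branch applies.
R = 255 by definition for t ≤ 66.
G = 99.47·ln 44.58 − 161.1 = 99.47·3.7973 − 161.1 = 216.616.
B = 138.5·ln(44.58 − 10) − 305.0 = 138.5·ln 34.58 − 305.0 = 138.5·3.5433 − 305.0 = 185.744.
Rounded: (255, 217, 186).

(255, 217, 186)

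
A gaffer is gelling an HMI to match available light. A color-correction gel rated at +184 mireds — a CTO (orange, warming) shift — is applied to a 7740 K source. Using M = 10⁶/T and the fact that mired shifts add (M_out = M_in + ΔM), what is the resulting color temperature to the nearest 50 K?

3200 K

M_in = 10⁶/7740 = 129.20 mireds.
M_out = 129.20 + (+184) = 313.20 mireds.
T_out = 10⁶/313.20 = 3192.9 K → 3200 K.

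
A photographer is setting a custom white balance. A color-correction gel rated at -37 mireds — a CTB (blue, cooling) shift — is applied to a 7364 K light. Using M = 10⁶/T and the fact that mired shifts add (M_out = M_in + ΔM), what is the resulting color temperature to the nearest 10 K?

M_in = 10⁶/7364 = 135.80 mireds.
M_out = 135.80 + (-37) = 98.80 mireds.
T_out = 10⁶/98.80 = 10121.9 K → 10120 K.

10120 K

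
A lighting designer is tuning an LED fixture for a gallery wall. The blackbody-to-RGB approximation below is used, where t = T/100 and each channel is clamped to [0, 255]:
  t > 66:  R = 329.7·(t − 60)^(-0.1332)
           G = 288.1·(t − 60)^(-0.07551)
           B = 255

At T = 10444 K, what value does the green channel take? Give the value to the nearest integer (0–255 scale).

216

t = 10444/100 = 104.44; the t > 66 branch applies.
G = 288.1·(104.44 − 60)^(-0.07551) = 288.1·44.44^(-0.07551) = 288.1·0.75089 = 216.332.
Rounded: 216.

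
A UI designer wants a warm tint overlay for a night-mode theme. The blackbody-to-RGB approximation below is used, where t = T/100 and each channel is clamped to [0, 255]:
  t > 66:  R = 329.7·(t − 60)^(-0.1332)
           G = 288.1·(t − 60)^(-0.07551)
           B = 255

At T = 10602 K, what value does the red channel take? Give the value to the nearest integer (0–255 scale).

t = 10602/100 = 106.02; the t > 66 branch applies.
R = 329.7·(106.02 − 60)^(-0.1332) = 329.7·46.02^(-0.1332) = 329.7·0.60048 = 197.977.
Rounded: 198.

198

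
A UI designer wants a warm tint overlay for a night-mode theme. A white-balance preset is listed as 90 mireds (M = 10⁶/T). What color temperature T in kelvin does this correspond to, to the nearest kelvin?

T = 10⁶ / 90 = 11111.11 K → 11111 K.

11111 K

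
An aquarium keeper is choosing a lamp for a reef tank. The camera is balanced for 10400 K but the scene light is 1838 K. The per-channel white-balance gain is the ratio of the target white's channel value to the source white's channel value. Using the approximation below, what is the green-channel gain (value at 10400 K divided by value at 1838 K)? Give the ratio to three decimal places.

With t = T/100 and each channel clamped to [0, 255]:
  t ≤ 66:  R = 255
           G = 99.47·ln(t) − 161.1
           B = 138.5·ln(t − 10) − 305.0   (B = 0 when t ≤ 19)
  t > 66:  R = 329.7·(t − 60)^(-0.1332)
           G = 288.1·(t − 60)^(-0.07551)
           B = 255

At 1838 K (t = 18.38):
  G = 99.47·ln 18.38 − 161.1 = 99.47·2.9113 − 161.1 = 128.483.
At 10400 K (t = 104):
  G = 288.1·(104 − 60)^(-0.07551) = 288.1·44^(-0.07551) = 288.1·0.75145 = 216.494.
Gain = 216.494 / 128.483 = 1.6850 → 1.685.

1.685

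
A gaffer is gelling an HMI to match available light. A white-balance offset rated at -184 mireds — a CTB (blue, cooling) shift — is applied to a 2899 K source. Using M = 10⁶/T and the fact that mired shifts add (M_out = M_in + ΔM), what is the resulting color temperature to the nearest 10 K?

6210 K

M_in = 10⁶/2899 = 344.95 mireds.
M_out = 344.95 + (-184) = 160.95 mireds.
T_out = 10⁶/160.95 = 6213.2 K → 6210 K.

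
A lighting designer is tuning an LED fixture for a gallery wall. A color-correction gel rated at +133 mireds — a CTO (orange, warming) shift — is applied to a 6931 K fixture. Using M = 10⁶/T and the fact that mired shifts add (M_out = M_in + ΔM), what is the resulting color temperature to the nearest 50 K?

M_in = 10⁶/6931 = 144.28 mireds.
M_out = 144.28 + (+133) = 277.28 mireds.
T_out = 10⁶/277.28 = 3606.5 K → 3600 K.

3600 K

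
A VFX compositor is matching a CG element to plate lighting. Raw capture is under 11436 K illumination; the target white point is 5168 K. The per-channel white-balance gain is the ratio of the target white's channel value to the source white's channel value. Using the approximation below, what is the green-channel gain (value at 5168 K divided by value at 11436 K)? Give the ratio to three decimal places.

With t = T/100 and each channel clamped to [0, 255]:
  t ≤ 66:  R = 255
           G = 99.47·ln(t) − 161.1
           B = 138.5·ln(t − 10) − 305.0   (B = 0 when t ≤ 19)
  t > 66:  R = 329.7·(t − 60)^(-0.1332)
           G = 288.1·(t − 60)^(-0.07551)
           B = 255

1.086

At 11436 K (t = 114.36):
  G = 288.1·(114.36 − 60)^(-0.07551) = 288.1·54.36^(-0.07551) = 288.1·0.73955 = 213.065.
At 5168 K (t = 51.68):
  G = 99.47·ln 51.68 − 161.1 = 99.47·3.9451 − 161.1 = 231.316.
Gain = 231.316 / 213.065 = 1.0857 → 1.086.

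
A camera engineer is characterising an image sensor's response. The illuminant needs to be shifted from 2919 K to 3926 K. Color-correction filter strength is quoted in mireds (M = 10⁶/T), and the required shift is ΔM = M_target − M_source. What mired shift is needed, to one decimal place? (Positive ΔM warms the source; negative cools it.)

-87.9 mireds

M_source = 10⁶/2919 = 342.583; M_target = 10⁶/3926 = 254.712.
ΔM = 254.712 − 342.583 = -87.871 → -87.9 mireds, a cooling shift.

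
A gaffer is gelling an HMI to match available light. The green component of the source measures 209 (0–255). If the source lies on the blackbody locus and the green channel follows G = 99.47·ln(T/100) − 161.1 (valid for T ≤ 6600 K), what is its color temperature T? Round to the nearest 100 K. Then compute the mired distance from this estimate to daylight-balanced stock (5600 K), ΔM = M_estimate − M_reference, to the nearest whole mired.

ln t = (209 + 161.1) / 99.47 = 3.7207.
t = e^3.7207 = 41.294.
T = 100·t = 4129 K → 4100 K to the nearest 100 K.
M_estimate = 10⁶/4100 = 243.90; M_reference = 10⁶/5600 = 178.57.
ΔM = 243.90 − 178.57 = 65.33 → +65 mireds.

+65 mireds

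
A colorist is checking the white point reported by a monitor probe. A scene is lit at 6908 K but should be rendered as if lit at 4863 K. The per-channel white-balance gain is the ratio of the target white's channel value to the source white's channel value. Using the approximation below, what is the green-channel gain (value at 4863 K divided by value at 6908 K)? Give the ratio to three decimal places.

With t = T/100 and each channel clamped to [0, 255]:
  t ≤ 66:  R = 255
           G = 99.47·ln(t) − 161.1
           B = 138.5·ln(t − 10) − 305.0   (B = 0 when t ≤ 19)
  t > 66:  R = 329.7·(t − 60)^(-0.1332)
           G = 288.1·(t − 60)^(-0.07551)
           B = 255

0.924

At 6908 K (t = 69.08):
  G = 288.1·(69.08 − 60)^(-0.07551) = 288.1·9.08^(-0.07551) = 288.1·0.84655 = 243.892.
At 4863 K (t = 48.63):
  G = 99.47·ln 48.63 − 161.1 = 99.47·3.8842 − 161.1 = 225.265.
Gain = 225.265 / 243.892 = 0.9236 → 0.924.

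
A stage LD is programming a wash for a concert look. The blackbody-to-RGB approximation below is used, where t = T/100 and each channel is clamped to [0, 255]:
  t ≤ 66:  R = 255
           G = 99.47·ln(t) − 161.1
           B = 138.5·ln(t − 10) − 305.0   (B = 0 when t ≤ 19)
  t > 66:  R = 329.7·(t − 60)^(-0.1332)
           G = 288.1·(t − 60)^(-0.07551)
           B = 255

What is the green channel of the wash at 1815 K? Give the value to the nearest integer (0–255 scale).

127

t = 1815/100 = 18.15; the t ≤ 66 branch applies.
G = 99.47·ln 18.15 − 161.1 = 99.47·2.8987 − 161.1 = 127.231.
Rounded: 127.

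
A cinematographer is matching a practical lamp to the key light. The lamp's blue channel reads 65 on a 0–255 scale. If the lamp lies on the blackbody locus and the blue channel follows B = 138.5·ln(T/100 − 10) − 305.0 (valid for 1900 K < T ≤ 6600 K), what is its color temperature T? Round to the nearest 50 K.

2450 K

ln(t − 10) = (65 + 305.0) / 138.5 = 2.6715.
t − 10 = e^2.6715 = 14.461, so t = 24.461.
T = 100·t = 2446 K → 2450 K to the nearest 50 K.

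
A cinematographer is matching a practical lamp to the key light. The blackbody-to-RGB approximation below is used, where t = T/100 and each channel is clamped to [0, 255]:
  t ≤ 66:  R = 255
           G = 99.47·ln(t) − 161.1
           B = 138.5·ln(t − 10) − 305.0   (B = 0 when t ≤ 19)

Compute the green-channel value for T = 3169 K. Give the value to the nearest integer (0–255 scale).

183

t = 3169/100 = 31.69; the t ≤ 66 branch applies.
G = 99.47·ln 31.69 − 161.1 = 99.47·3.4560 − 161.1 = 182.668.
Rounded: 183.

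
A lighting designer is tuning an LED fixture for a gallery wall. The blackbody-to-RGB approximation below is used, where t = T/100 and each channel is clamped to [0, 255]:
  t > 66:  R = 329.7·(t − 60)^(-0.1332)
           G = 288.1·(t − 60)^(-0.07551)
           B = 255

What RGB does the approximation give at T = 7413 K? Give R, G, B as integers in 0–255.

t = 7413/100 = 74.13; the t > 66 branch applies.
R = 329.7·(74.13 − 60)^(-0.1332) = 329.7·14.13^(-0.1332) = 329.7·0.70275 = 231.697.
G = 288.1·(74.13 − 60)^(-0.07551) = 288.1·14.13^(-0.07551) = 288.1·0.81875 = 235.883.
B = 255 by definition for t > 66.
Rounded: (232, 236, 255).

R=232, G=236, B=255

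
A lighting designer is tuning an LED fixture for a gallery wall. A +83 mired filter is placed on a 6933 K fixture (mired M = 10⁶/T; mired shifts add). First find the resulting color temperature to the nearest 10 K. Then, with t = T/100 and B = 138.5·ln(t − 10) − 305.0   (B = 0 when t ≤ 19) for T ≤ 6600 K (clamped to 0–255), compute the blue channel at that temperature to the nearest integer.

M_in = 10⁶/6933 = 144.24; M_out = 144.24 + (+83) = 227.24.
T_out = 10⁶/227.24 = 4400.7 K → 4400 K; t = 44.
B = 138.5·ln(44 − 10) − 305.0 = 138.5·ln 34 − 305.0 = 138.5·3.5264 − 305.0 = 183.401.
Rounded: 183.

183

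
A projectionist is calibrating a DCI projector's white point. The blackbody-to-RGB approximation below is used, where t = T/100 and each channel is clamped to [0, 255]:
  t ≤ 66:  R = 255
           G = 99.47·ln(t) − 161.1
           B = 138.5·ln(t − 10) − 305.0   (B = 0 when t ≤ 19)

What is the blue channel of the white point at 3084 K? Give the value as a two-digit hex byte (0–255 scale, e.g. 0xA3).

t = 3084/100 = 30.84; the t ≤ 66 branch applies.
B = 138.5·ln(30.84 − 10) − 305.0 = 138.5·ln 20.84 − 305.0 = 138.5·3.0369 − 305.0 = 115.607.
Rounded: 116; in hex, 0x74.

0x74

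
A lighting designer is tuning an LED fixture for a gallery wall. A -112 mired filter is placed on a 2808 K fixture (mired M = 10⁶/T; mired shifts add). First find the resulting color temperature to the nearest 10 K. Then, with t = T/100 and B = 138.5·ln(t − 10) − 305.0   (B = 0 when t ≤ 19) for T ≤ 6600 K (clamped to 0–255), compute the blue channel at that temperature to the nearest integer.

M_in = 10⁶/2808 = 356.13; M_out = 356.13 + (-112) = 244.13.
T_out = 10⁶/244.13 = 4096.3 K → 4100 K; t = 41.
B = 138.5·ln(41 − 10) − 305.0 = 138.5·ln 31 − 305.0 = 138.5·3.4340 − 305.0 = 170.607.
Rounded: 171.

171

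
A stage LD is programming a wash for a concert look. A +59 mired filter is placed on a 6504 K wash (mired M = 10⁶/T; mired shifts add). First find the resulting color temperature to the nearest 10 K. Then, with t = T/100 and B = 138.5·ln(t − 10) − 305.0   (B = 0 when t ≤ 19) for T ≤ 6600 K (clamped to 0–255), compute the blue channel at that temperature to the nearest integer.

M_in = 10⁶/6504 = 153.75; M_out = 153.75 + (+59) = 212.75.
T_out = 10⁶/212.75 = 4700.3 K → 4700 K; t = 47.
B = 138.5·ln(47 − 10) − 305.0 = 138.5·ln 37 − 305.0 = 138.5·3.6109 − 305.0 = 195.112.
Rounded: 195.

195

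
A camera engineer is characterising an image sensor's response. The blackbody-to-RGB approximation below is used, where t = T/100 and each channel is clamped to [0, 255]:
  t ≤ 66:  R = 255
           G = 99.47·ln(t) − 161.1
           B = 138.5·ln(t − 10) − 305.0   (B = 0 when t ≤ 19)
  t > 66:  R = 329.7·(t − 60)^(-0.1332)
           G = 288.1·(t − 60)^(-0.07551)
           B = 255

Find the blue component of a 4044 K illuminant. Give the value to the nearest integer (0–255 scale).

t = 4044/100 = 40.44; the t ≤ 66 branch applies.
B = 138.5·ln(40.44 − 10) − 305.0 = 138.5·ln 30.44 − 305.0 = 138.5·3.4158 − 305.0 = 168.082.
Rounded: 168.

168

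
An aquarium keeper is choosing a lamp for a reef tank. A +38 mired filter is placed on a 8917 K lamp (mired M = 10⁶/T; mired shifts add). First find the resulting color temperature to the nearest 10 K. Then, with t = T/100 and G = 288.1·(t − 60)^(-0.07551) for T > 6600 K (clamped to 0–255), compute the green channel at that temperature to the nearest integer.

250

M_in = 10⁶/8917 = 112.15; M_out = 112.15 + (+38) = 150.15.
T_out = 10⁶/150.15 = 6660.2 K → 6660 K; t = 66.6.
G = 288.1·(66.6 − 60)^(-0.07551) = 288.1·6.6^(-0.07551) = 288.1·0.86719 = 249.839.
Rounded: 250.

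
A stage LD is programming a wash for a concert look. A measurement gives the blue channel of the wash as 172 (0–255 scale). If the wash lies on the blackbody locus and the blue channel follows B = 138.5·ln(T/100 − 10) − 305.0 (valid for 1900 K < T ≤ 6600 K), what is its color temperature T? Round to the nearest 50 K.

ln(t − 10) = (172 + 305.0) / 138.5 = 3.4440.
t − 10 = e^3.4440 = 31.313, so t = 41.313.
T = 100·t = 4131 K → 4150 K to the nearest 50 K.

4150 K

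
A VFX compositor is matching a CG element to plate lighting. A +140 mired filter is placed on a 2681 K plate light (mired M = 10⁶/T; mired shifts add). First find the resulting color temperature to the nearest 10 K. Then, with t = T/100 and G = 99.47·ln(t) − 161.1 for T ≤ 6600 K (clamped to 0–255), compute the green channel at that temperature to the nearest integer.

134

M_in = 10⁶/2681 = 373.00; M_out = 373.00 + (+140) = 513.00.
T_out = 10⁶/513.00 = 1949.3 K → 1950 K; t = 19.5.
G = 99.47·ln 19.5 − 161.1 = 99.47·2.9704 − 161.1 = 134.367.
Rounded: 134.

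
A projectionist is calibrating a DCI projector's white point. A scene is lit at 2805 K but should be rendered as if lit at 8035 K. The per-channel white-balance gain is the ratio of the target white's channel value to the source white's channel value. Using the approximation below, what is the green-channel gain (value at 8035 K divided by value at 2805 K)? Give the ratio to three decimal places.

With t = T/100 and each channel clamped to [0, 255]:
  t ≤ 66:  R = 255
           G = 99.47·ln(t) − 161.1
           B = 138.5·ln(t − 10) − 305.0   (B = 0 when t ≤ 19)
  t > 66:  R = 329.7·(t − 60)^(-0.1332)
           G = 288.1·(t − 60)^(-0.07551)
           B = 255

At 2805 K (t = 28.05):
  G = 99.47·ln 28.05 − 161.1 = 99.47·3.3340 − 161.1 = 170.532.
At 8035 K (t = 80.35):
  G = 288.1·(80.35 − 60)^(-0.07551) = 288.1·20.35^(-0.07551) = 288.1·0.79651 = 229.474.
Gain = 229.474 / 170.532 = 1.3456 → 1.346.

1.346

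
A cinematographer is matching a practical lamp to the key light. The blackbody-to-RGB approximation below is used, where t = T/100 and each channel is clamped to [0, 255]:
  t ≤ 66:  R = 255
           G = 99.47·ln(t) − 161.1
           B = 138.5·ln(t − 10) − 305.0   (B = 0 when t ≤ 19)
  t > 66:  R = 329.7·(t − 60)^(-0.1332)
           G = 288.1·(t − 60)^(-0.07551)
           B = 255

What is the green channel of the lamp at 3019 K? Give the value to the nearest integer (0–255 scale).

t = 3019/100 = 30.19; the t ≤ 66 branch applies.
G = 99.47·ln 30.19 − 161.1 = 99.47·3.4075 − 161.1 = 177.845.
Rounded: 178.

178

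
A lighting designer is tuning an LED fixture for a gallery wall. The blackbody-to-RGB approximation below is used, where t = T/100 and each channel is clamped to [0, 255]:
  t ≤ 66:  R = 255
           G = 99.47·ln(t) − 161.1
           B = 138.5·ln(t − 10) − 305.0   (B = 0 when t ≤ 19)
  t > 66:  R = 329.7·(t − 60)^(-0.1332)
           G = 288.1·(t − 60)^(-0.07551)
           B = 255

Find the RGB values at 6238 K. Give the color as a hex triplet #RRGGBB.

#FFFAF3

t = 6238/100 = 62.38; the t ≤ 66 branch applies.
R = 255 by definition for t ≤ 66.
G = 99.47·ln 62.38 − 161.1 = 99.47·4.1332 − 161.1 = 250.034.
B = 138.5·ln(62.38 − 10) − 305.0 = 138.5·ln 52.38 − 305.0 = 138.5·3.9585 − 305.0 = 243.256.
Rounded: (255, 250, 243).
In hex: #FFFAF3.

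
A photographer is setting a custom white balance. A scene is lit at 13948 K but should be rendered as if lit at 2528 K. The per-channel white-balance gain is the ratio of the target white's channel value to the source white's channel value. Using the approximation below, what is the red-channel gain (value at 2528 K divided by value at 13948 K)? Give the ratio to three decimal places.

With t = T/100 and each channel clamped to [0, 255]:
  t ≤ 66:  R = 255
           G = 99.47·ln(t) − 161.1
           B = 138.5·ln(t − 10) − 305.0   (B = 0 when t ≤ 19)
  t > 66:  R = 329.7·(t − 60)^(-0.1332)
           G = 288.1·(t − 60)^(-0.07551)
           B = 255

1.385

At 13948 K (t = 139.48):
  R = 329.7·(139.48 − 60)^(-0.1332) = 329.7·79.48^(-0.1332) = 329.7·0.55832 = 184.079.
At 2528 K (t = 25.28):
  R = 255 by definition for t ≤ 66.
Gain = 255.000 / 184.079 = 1.3853 → 1.385.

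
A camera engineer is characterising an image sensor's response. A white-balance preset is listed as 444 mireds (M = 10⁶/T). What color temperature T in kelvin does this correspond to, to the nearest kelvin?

2252 K

T = 10⁶ / 444 = 2252.25 K → 2252 K.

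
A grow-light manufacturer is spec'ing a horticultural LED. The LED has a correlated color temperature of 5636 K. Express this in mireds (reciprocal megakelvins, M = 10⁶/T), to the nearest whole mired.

177 mireds

M = 10⁶ / 5636 = 177.431 → 177 mireds.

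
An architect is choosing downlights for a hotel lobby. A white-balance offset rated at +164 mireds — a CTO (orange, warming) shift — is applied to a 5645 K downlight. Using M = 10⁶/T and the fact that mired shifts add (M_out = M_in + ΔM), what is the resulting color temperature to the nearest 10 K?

2930 K

M_in = 10⁶/5645 = 177.15 mireds.
M_out = 177.15 + (+164) = 341.15 mireds.
T_out = 10⁶/341.15 = 2931.3 K → 2930 K.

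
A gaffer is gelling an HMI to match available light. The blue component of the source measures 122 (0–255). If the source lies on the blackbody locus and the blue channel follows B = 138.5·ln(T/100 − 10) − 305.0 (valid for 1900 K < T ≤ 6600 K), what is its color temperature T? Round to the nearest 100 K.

ln(t − 10) = (122 + 305.0) / 138.5 = 3.0830.
t − 10 = e^3.0830 = 21.824, so t = 31.824.
T = 100·t = 3182 K → 3200 K to the nearest 100 K.

3200 K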